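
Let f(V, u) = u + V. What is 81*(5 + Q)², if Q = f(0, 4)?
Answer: 6561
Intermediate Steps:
f(V, u) = V + u
Q = 4 (Q = 0 + 4 = 4)
81*(5 + Q)² = 81*(5 + 4)² = 81*9² = 81*81 = 6561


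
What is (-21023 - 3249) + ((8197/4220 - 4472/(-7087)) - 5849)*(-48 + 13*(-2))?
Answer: 6106493170557/14953570 ≈ 4.0836e+5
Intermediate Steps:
(-21023 - 3249) + ((8197/4220 - 4472/(-7087)) - 5849)*(-48 + 13*(-2)) = -24272 + ((8197*(1/4220) - 4472*(-1/7087)) - 5849)*(-48 - 26) = -24272 + ((8197/4220 + 4472/7087) - 5849)*(-74) = -24272 + (76963979/29907140 - 5849)*(-74) = -24272 - 174849897881/29907140*(-74) = -24272 + 6469446221597/14953570 = 6106493170557/14953570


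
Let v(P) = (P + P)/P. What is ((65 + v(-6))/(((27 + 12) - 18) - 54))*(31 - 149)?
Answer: 7906/33 ≈ 239.58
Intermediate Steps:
v(P) = 2 (v(P) = (2*P)/P = 2)
((65 + v(-6))/(((27 + 12) - 18) - 54))*(31 - 149) = ((65 + 2)/(((27 + 12) - 18) - 54))*(31 - 149) = (67/((39 - 18) - 54))*(-118) = (67/(21 - 54))*(-118) = (67/(-33))*(-118) = (67*(-1/33))*(-118) = -67/33*(-118) = 7906/33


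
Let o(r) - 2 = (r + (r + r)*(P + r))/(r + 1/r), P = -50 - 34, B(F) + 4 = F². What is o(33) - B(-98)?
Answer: -10571809/1090 ≈ -9698.9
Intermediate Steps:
B(F) = -4 + F²
P = -84
o(r) = 2 + (r + 2*r*(-84 + r))/(r + 1/r) (o(r) = 2 + (r + (r + r)*(-84 + r))/(r + 1/r) = 2 + (r + (2*r)*(-84 + r))/(r + 1/r) = 2 + (r + 2*r*(-84 + r))/(r + 1/r))
o(33) - B(-98) = (2 - 165*33² + 2*33³)/(1 + 33²) - (-4 + (-98)²) = (2 - 165*1089 + 2*35937)/(1 + 1089) - (-4 + 9604) = (2 - 179685 + 71874)/1090 - 1*9600 = (1/1090)*(-107809) - 9600 = -107809/1090 - 9600 = -10571809/1090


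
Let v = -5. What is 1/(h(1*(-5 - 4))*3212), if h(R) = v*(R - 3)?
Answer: 1/192720 ≈ 5.1889e-6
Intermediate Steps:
h(R) = 15 - 5*R (h(R) = -5*(R - 3) = -5*(-3 + R) = 15 - 5*R)
1/(h(1*(-5 - 4))*3212) = 1/((15 - 5*(-5 - 4))*3212) = 1/((15 - 5*(-9))*3212) = 1/((15 + 45)*3212) = 1/(60*3212) = 1/192720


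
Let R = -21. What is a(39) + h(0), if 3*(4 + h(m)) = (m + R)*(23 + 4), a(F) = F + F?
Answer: -115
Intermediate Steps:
a(F) = 2*F
h(m) = -193 + 9*m (h(m) = -4 + ((m - 21)*(23 + 4))/3 = -4 + ((-21 + m)*27)/3 = -4 + (-567 + 27*m)/3 = -4 + (-189 + 9*m) = -193 + 9*m)
a(39) + h(0) = 2*39 + (-193 + 9*0) = 78 + (-193 + 0) = 78 - 193 = -115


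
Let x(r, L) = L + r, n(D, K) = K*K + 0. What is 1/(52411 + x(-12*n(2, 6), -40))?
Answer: 1/51939 ≈ 1.9253e-5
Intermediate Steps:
n(D, K) = K² (n(D, K) = K² + 0 = K²)
1/(52411 + x(-12*n(2, 6), -40)) = 1/(52411 + (-40 - 12*6²)) = 1/(52411 + (-40 - 12*36)) = 1/(52411 + (-40 - 432)) = 1/(52411 - 472) = 1/51939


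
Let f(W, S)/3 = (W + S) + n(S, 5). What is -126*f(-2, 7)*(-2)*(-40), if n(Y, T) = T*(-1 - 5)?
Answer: 756000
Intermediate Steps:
n(Y, T) = -6*T (n(Y, T) = T*(-6) = -6*T)
f(W, S) = -90 + 3*S + 3*W (f(W, S) = 3*((W + S) - 6*5) = 3*((S + W) - 30) = 3*(-30 + S + W) = -90 + 3*S + 3*W)
-126*f(-2, 7)*(-2)*(-40) = -126*(-90 + 3*7 + 3*(-2))*(-2)*(-40) = -126*(-90 + 21 - 6)*(-2)*(-40) = -126*(-75*(-2))*(-40) = -18900*(-40) = -126*(-6000) = 756000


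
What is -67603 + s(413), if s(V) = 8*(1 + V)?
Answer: -64291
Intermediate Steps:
s(V) = 8 + 8*V
-67603 + s(413) = -67603 + (8 + 8*413) = -67603 + (8 + 3304) = -67603 + 3312 = -64291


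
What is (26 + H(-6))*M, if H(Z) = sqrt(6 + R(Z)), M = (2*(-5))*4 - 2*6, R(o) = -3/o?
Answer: -1352 - 26*sqrt(26) ≈ -1484.6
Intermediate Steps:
M = -52 (M = -10*4 - 12 = -40 - 12 = -52)
H(Z) = sqrt(6 - 3/Z)
(26 + H(-6))*M = (26 + sqrt(6 - 3/(-6)))*(-52) = (26 + sqrt(6 - 3*(-1/6)))*(-52) = (26 + sqrt(6 + 1/2))*(-52) = (26 + sqrt(13/2))*(-52) = (26 + sqrt(26)/2)*(-52) = -1352 - 26*sqrt(26)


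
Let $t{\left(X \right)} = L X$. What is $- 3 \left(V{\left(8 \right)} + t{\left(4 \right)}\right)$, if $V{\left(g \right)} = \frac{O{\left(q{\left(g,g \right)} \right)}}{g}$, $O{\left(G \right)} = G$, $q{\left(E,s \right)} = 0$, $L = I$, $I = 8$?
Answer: $-96$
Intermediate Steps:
$L = 8$
$t{\left(X \right)} = 8 X$
$V{\left(g \right)} = 0$ ($V{\left(g \right)} = \frac{0}{g} = 0$)
$- 3 \left(V{\left(8 \right)} + t{\left(4 \right)}\right) = - 3 \left(0 + 8 \cdot 4\right) = - 3 \left(0 + 32\right) = \left(-3\right) 32 = -96$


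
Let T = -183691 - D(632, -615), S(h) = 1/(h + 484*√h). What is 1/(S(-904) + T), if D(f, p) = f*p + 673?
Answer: 43434443305336/8874351718188328513 + 968*I*√226/8874351718188328513 ≈ 4.8944e-6 + 1.6398e-15*I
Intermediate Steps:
D(f, p) = 673 + f*p
T = 204316 (T = -183691 - (673 + 632*(-615)) = -183691 - (673 - 388680) = -183691 - 1*(-388007) = -183691 + 388007 = 204316)
1/(S(-904) + T) = 1/(1/(-904 + 484*√(-904)) + 204316) = 1/(1/(-904 + 484*(2*I*√226)) + 204316) = 1/(1/(-904 + 968*I*√226) + 204316) = 1/(204316 + 1/(-904 + 968*I*√226))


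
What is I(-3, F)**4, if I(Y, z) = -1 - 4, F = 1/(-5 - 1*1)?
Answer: 625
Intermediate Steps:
F = -1/6 (F = 1/(-5 - 1) = 1/(-6) = -1/6 ≈ -0.16667)
I(Y, z) = -5
I(-3, F)**4 = (-5)**4 = 625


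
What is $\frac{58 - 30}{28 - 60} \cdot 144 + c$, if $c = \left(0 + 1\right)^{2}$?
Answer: $-125$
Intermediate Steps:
$c = 1$ ($c = 1^{2} = 1$)
$\frac{58 - 30}{28 - 60} \cdot 144 + c = \frac{58 - 30}{28 - 60} \cdot 144 + 1 = \frac{28}{-32} \cdot 144 + 1 = 28 \left(- \frac{1}{32}\right) 144 + 1 = \left(- \frac{7}{8}\right) 144 + 1 = -126 + 1 = -125$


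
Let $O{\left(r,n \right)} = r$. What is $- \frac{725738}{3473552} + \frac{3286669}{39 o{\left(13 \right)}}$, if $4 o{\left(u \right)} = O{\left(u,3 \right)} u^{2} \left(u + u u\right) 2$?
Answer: $\frac{2878862727187}{13541908198728} \approx 0.21259$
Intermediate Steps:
$o{\left(u \right)} = \frac{u^{3} \left(u + u^{2}\right)}{2}$ ($o{\left(u \right)} = \frac{u u^{2} \left(u + u u\right) 2}{4} = \frac{u^{3} \left(u + u^{2}\right) 2}{4} = \frac{2 u^{3} \left(u + u^{2}\right)}{4} = \frac{u^{3} \left(u + u^{2}\right)}{2}$)
$- \frac{725738}{3473552} + \frac{3286669}{39 o{\left(13 \right)}} = - \frac{725738}{3473552} + \frac{3286669}{39 \frac{13^{4} \left(1 + 13\right)}{2}} = \left(-725738\right) \frac{1}{3473552} + \frac{3286669}{39 \cdot \frac{1}{2} \cdot 28561 \cdot 14} = - \frac{362869}{1736776} + \frac{3286669}{39 \cdot 199927} = - \frac{362869}{1736776} + \frac{3286669}{7797153} = \frac{2878862727187}{13541908198728}$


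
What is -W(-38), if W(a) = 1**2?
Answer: -1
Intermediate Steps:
W(a) = 1
-W(-38) = -1*1 = -1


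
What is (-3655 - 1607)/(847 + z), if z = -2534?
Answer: 5262/1687 ≈ 3.1191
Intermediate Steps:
(-3655 - 1607)/(847 + z) = (-3655 - 1607)/(847 - 2534) = -5262/(-1687) = -5262*(-1/1687) = 5262/1687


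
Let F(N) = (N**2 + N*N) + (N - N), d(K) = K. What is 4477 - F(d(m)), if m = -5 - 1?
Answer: 4405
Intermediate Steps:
m = -6
F(N) = 2*N**2 (F(N) = (N**2 + N**2) + 0 = 2*N**2 + 0 = 2*N**2)
4477 - F(d(m)) = 4477 - 2*(-6)**2 = 4477 - 2*36 = 4477 - 1*72 = 4477 - 72 = 4405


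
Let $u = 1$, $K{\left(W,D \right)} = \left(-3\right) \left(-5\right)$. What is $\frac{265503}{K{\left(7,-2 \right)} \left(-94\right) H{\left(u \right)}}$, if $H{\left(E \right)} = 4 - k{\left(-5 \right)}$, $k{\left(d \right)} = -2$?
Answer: $- \frac{1883}{60} \approx -31.383$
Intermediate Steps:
$K{\left(W,D \right)} = 15$
$H{\left(E \right)} = 6$ ($H{\left(E \right)} = 4 - -2 = 4 + 2 = 6$)
$\frac{265503}{K{\left(7,-2 \right)} \left(-94\right) H{\left(u \right)}} = \frac{265503}{15 \left(-94\right) 6} = \frac{265503}{\left(-1410\right) 6} = \frac{265503}{-8460} = 265503 \left(- \frac{1}{8460}\right) = - \frac{1883}{60}$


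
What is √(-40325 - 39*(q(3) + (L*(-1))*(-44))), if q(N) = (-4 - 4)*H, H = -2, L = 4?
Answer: I*√47813 ≈ 218.66*I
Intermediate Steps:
q(N) = 16 (q(N) = (-4 - 4)*(-2) = -8*(-2) = 16)
√(-40325 - 39*(q(3) + (L*(-1))*(-44))) = √(-40325 - 39*(16 + (4*(-1))*(-44))) = √(-40325 - 39*(16 - 4*(-44))) = √(-40325 - 39*(16 + 176)) = √(-40325 - 39*192) = √(-40325 - 7488) = √(-47813) = I*√47813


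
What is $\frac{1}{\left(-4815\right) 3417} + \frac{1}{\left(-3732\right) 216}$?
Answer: $- \frac{639221}{491216438880} \approx -1.3013 \cdot 10^{-6}$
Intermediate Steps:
$\frac{1}{\left(-4815\right) 3417} + \frac{1}{\left(-3732\right) 216} = \left(- \frac{1}{4815}\right) \frac{1}{3417} - \frac{1}{806112} = - \frac{1}{16452855} - \frac{1}{806112} = - \frac{639221}{491216438880}$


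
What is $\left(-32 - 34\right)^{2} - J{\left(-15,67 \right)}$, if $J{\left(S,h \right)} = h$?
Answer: $4289$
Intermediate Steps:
$\left(-32 - 34\right)^{2} - J{\left(-15,67 \right)} = \left(-32 - 34\right)^{2} - 67 = \left(-66\right)^{2} - 67 = 4356 - 67 = 4289$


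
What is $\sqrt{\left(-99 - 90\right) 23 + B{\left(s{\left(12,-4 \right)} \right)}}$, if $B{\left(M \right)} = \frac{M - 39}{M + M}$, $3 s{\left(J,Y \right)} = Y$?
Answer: $\frac{i \sqrt{69310}}{4} \approx 65.817 i$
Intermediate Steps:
$s{\left(J,Y \right)} = \frac{Y}{3}$
$B{\left(M \right)} = \frac{-39 + M}{2 M}$
$\sqrt{\left(-99 - 90\right) 23 + B{\left(s{\left(12,-4 \right)} \right)}} = \sqrt{\left(-99 - 90\right) 23 + \frac{-39 + \frac{1}{3} \left(-4\right)}{2 \cdot \frac{1}{3} \left(-4\right)}} = \sqrt{\left(-189\right) 23 + \frac{-39 - \frac{4}{3}}{2 \left(- \frac{4}{3}\right)}} = \sqrt{-4347 + \frac{1}{2} \left(- \frac{3}{4}\right) \left(- \frac{121}{3}\right)} = \sqrt{-4347 + \frac{121}{8}} = \sqrt{- \frac{34655}{8}} = \frac{i \sqrt{69310}}{4}$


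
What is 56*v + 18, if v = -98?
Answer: -5470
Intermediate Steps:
56*v + 18 = 56*(-98) + 18 = -5488 + 18 = -5470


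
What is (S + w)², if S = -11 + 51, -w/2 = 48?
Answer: 3136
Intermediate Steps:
w = -96 (w = -2*48 = -96)
S = 40
(S + w)² = (40 - 96)² = (-56)² = 3136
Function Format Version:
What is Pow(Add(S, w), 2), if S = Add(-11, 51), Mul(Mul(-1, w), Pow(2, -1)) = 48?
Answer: 3136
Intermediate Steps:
w = -96 (w = Mul(-2, 48) = -96)
S = 40
Pow(Add(S, w), 2) = Pow(Add(40, -96), 2) = Pow(-56, 2) = 3136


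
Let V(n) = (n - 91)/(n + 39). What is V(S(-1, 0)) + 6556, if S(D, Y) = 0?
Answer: 19661/3 ≈ 6553.7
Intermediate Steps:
V(n) = (-91 + n)/(39 + n)
V(S(-1, 0)) + 6556 = (-91 + 0)/(39 + 0) + 6556 = -91/39 + 6556 = (1/39)*(-91) + 6556 = -7/3 + 6556 = 19661/3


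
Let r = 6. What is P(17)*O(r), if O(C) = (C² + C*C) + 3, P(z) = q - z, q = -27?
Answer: -3300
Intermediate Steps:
P(z) = -27 - z
O(C) = 3 + 2*C² (O(C) = (C² + C²) + 3 = 2*C² + 3 = 3 + 2*C²)
P(17)*O(r) = (-27 - 1*17)*(3 + 2*6²) = (-27 - 17)*(3 + 2*36) = -44*(3 + 72) = -44*75 = -3300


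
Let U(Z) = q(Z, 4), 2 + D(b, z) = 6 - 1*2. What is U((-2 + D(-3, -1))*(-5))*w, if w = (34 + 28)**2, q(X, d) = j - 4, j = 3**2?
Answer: 19220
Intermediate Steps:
j = 9
D(b, z) = 2 (D(b, z) = -2 + (6 - 1*2) = -2 + (6 - 2) = -2 + 4 = 2)
q(X, d) = 5 (q(X, d) = 9 - 4 = 5)
U(Z) = 5
w = 3844 (w = 62**2 = 3844)
U((-2 + D(-3, -1))*(-5))*w = 5*3844 = 19220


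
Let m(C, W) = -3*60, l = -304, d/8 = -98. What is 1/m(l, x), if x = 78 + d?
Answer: -1/180 ≈ -0.0055556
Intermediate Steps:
d = -784 (d = 8*(-98) = -784)
x = -706 (x = 78 - 784 = -706)
m(C, W) = -180
1/m(l, x) = 1/(-180) = -1/180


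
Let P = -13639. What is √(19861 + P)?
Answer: √6222 ≈ 78.880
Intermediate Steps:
√(19861 + P) = √(19861 - 13639) = √6222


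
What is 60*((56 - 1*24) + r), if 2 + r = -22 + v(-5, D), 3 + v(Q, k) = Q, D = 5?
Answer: 0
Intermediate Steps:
v(Q, k) = -3 + Q
r = -32 (r = -2 + (-22 + (-3 - 5)) = -2 + (-22 - 8) = -2 - 30 = -32)
60*((56 - 1*24) + r) = 60*((56 - 1*24) - 32) = 60*((56 - 24) - 32) = 60*(32 - 32) = 60*0 = 0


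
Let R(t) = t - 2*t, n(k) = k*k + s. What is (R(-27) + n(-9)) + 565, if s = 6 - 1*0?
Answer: 679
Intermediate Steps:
s = 6 (s = 6 + 0 = 6)
n(k) = 6 + k² (n(k) = k*k + 6 = k² + 6 = 6 + k²)
R(t) = -t
(R(-27) + n(-9)) + 565 = (-1*(-27) + (6 + (-9)²)) + 565 = (27 + (6 + 81)) + 565 = (27 + 87) + 565 = 114 + 565 = 679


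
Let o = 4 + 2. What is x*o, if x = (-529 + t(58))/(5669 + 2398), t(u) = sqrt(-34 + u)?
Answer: -1058/2689 + 4*sqrt(6)/2689 ≈ -0.38981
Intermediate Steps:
x = -529/8067 + 2*sqrt(6)/8067 (x = (-529 + sqrt(-34 + 58))/(5669 + 2398) = (-529 + sqrt(24))/8067 = (-529 + 2*sqrt(6))*(1/8067) = -529/8067 + 2*sqrt(6)/8067 ≈ -0.064968)
o = 6
x*o = (-529/8067 + 2*sqrt(6)/8067)*6 = -1058/2689 + 4*sqrt(6)/2689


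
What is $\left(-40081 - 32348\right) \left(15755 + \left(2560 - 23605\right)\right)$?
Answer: $383149410$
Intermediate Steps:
$\left(-40081 - 32348\right) \left(15755 + \left(2560 - 23605\right)\right) = - 72429 \left(15755 - 21045\right) = \left(-72429\right) \left(-5290\right) = 383149410$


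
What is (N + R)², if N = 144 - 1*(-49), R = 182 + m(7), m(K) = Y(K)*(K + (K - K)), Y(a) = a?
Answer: 179776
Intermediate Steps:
m(K) = K² (m(K) = K*(K + (K - K)) = K*(K + 0) = K*K = K²)
R = 231 (R = 182 + 7² = 182 + 49 = 231)
N = 193 (N = 144 + 49 = 193)
(N + R)² = (193 + 231)² = 424² = 179776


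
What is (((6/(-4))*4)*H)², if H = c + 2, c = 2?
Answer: 576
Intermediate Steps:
H = 4 (H = 2 + 2 = 4)
(((6/(-4))*4)*H)² = (((6/(-4))*4)*4)² = (((6*(-¼))*4)*4)² = (-3/2*4*4)² = (-6*4)² = (-24)² = 576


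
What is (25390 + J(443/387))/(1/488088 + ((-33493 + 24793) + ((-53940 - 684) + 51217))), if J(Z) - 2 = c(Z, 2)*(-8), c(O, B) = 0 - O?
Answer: -533114009536/254099100845 ≈ -2.0981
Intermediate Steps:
c(O, B) = -O
J(Z) = 2 + 8*Z (J(Z) = 2 - Z*(-8) = 2 + 8*Z)
(25390 + J(443/387))/(1/488088 + ((-33493 + 24793) + ((-53940 - 684) + 51217))) = (25390 + (2 + 8*(443/387)))/(1/488088 + ((-33493 + 24793) + ((-53940 - 684) + 51217))) = (25390 + (2 + 8*(443*(1/387))))/(1/488088 + (-8700 + (-54624 + 51217))) = (25390 + (2 + 8*(443/387)))/(1/488088 + (-8700 - 3407)) = (25390 + (2 + 3544/387))/(1/488088 - 12107) = (25390 + 4318/387)/(-5909281415/488088) = (9830248/387)*(-488088/5909281415) = -533114009536/254099100845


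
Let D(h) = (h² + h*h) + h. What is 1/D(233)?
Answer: 1/108811 ≈ 9.1902e-6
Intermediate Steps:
D(h) = h + 2*h² (D(h) = (h² + h²) + h = 2*h² + h = h + 2*h²)
1/D(233) = 1/(233*(1 + 2*233)) = 1/(233*(1 + 466)) = 1/(233*467) = 1/108811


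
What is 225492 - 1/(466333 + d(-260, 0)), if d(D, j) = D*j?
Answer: 105154360835/466333 ≈ 2.2549e+5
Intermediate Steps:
225492 - 1/(466333 + d(-260, 0)) = 225492 - 1/(466333 - 260*0) = 225492 - 1/(466333 + 0) = 225492 - 1/466333 = 105154360835/466333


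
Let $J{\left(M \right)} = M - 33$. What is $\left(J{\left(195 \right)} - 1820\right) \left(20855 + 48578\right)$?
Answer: $-115119914$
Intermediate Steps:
$J{\left(M \right)} = -33 + M$ ($J{\left(M \right)} = M - 33 = -33 + M$)
$\left(J{\left(195 \right)} - 1820\right) \left(20855 + 48578\right) = \left(\left(-33 + 195\right) - 1820\right) \left(20855 + 48578\right) = \left(162 - 1820\right) 69433 = \left(-1658\right) 69433 = -115119914$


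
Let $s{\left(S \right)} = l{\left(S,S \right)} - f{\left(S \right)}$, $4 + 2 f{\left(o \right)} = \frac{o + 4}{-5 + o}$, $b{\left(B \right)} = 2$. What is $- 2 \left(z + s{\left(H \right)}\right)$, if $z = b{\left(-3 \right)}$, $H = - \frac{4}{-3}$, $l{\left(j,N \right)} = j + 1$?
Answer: $- \frac{466}{33} \approx -14.121$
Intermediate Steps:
$l{\left(j,N \right)} = 1 + j$
$f{\left(o \right)} = -2 + \frac{4 + o}{2 \left(-5 + o\right)}$ ($f{\left(o \right)} = -2 + \frac{\left(o + 4\right) \frac{1}{-5 + o}}{2} = -2 + \frac{\left(4 + o\right) \frac{1}{-5 + o}}{2} = -2 + \frac{\frac{1}{-5 + o} \left(4 + o\right)}{2} = -2 + \frac{4 + o}{2 \left(-5 + o\right)}$)
$H = \frac{4}{3}$ ($H = \left(-4\right) \left(- \frac{1}{3}\right) = \frac{4}{3} \approx 1.3333$)
$z = 2$
$s{\left(S \right)} = 1 + S - \frac{3 \left(8 - S\right)}{2 \left(-5 + S\right)}$ ($s{\left(S \right)} = \left(1 + S\right) - \frac{3 \left(8 - S\right)}{2 \left(-5 + S\right)} = 1 + S - \frac{3 \left(8 - S\right)}{2 \left(-5 + S\right)}$)
$- 2 \left(z + s{\left(H \right)}\right) = - 2 \left(2 + \frac{-17 + \left(\frac{4}{3}\right)^{2} - \frac{10}{3}}{-5 + \frac{4}{3}}\right) = - 2 \left(2 + \frac{-17 + \frac{16}{9} - \frac{10}{3}}{- \frac{11}{3}}\right) = - 2 \left(2 - - \frac{167}{33}\right) = - 2 \left(2 + \frac{167}{33}\right) = \left(-2\right) \frac{233}{33} = - \frac{466}{33}$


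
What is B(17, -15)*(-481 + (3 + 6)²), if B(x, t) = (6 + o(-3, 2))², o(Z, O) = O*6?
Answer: -129600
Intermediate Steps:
o(Z, O) = 6*O
B(x, t) = 324 (B(x, t) = (6 + 6*2)² = (6 + 12)² = 18² = 324)
B(17, -15)*(-481 + (3 + 6)²) = 324*(-481 + (3 + 6)²) = 324*(-481 + 9²) = 324*(-481 + 81) = 324*(-400) = -129600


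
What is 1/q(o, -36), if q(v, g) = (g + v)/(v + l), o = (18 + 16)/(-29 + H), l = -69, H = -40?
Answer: 4795/2518 ≈ 1.9043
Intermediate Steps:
o = -34/69 (o = (18 + 16)/(-29 - 40) = 34/(-69) = 34*(-1/69) = -34/69 ≈ -0.49275)
q(v, g) = (g + v)/(-69 + v) (q(v, g) = (g + v)/(v - 69) = (g + v)/(-69 + v))
1/q(o, -36) = 1/((-36 - 34/69)/(-69 - 34/69)) = 1/(-2518/69/(-4795/69)) = 1/(-69/4795*(-2518/69)) = 1/(2518/4795) = 4795/2518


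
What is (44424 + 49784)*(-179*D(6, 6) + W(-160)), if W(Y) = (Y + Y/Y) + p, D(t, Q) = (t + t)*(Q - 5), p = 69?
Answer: -210837504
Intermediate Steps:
D(t, Q) = 2*t*(-5 + Q) (D(t, Q) = (2*t)*(-5 + Q) = 2*t*(-5 + Q))
W(Y) = 70 + Y (W(Y) = (Y + Y/Y) + 69 = (Y + 1) + 69 = (1 + Y) + 69 = 70 + Y)
(44424 + 49784)*(-179*D(6, 6) + W(-160)) = (44424 + 49784)*(-358*6*(-5 + 6) + (70 - 160)) = 94208*(-358*6 - 90) = 94208*(-179*12 - 90) = 94208*(-2148 - 90) = 94208*(-2238) = -210837504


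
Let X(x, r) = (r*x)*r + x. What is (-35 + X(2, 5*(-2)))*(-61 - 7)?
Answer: -11356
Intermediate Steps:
X(x, r) = x + x*r**2 (X(x, r) = x*r**2 + x = x + x*r**2)
(-35 + X(2, 5*(-2)))*(-61 - 7) = (-35 + 2*(1 + (5*(-2))**2))*(-61 - 7) = (-35 + 2*(1 + (-10)**2))*(-68) = (-35 + 2*(1 + 100))*(-68) = (-35 + 2*101)*(-68) = (-35 + 202)*(-68) = 167*(-68) = -11356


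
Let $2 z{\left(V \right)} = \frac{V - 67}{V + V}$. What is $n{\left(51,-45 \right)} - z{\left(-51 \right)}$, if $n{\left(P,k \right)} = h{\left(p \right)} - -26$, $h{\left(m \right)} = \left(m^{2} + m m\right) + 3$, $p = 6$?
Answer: $\frac{10243}{102} \approx 100.42$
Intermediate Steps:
$h{\left(m \right)} = 3 + 2 m^{2}$ ($h{\left(m \right)} = \left(m^{2} + m^{2}\right) + 3 = 2 m^{2} + 3 = 3 + 2 m^{2}$)
$z{\left(V \right)} = \frac{-67 + V}{4 V}$ ($z{\left(V \right)} = \frac{\left(V - 67\right) \frac{1}{V + V}}{2} = \frac{\left(-67 + V\right) \frac{1}{2 V}}{2} = \frac{\frac{1}{2} \frac{1}{V} \left(-67 + V\right)}{2} = \frac{-67 + V}{4 V}$)
$n{\left(P,k \right)} = 101$ ($n{\left(P,k \right)} = \left(3 + 2 \cdot 6^{2}\right) - -26 = \left(3 + 2 \cdot 36\right) + 26 = \left(3 + 72\right) + 26 = 75 + 26 = 101$)
$n{\left(51,-45 \right)} - z{\left(-51 \right)} = 101 - \frac{-67 - 51}{4 \left(-51\right)} = 101 - \frac{1}{4} \left(- \frac{1}{51}\right) \left(-118\right) = 101 - \frac{59}{102} = \frac{10243}{102}$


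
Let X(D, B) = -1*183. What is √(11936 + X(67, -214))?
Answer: √11753 ≈ 108.41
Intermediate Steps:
X(D, B) = -183
√(11936 + X(67, -214)) = √(11936 - 183) = √11753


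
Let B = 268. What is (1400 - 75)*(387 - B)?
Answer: 157675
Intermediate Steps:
(1400 - 75)*(387 - B) = (1400 - 75)*(387 - 1*268) = 1325*(387 - 268) = 1325*119 = 157675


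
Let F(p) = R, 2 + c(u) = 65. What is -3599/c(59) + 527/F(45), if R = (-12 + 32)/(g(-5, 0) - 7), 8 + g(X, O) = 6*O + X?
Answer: -36800/63 ≈ -584.13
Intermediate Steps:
c(u) = 63 (c(u) = -2 + 65 = 63)
g(X, O) = -8 + X + 6*O (g(X, O) = -8 + (6*O + X) = -8 + (X + 6*O) = -8 + X + 6*O)
R = -1 (R = (-12 + 32)/((-8 - 5 + 6*0) - 7) = 20/((-8 - 5 + 0) - 7) = 20/(-13 - 7) = 20/(-20) = 20*(-1/20) = -1)
F(p) = -1
-3599/c(59) + 527/F(45) = -3599/63 + 527/(-1) = -3599*1/63 + 527*(-1) = -3599/63 - 527 = -36800/63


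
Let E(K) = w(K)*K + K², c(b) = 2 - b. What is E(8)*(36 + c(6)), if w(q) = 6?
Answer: 3584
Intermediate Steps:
E(K) = K² + 6*K (E(K) = 6*K + K² = K² + 6*K)
E(8)*(36 + c(6)) = (8*(6 + 8))*(36 + (2 - 1*6)) = (8*14)*(36 + (2 - 6)) = 112*(36 - 4) = 112*32 = 3584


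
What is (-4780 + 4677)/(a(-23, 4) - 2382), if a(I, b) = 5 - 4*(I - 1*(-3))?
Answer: 103/2297 ≈ 0.044841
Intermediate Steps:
a(I, b) = -7 - 4*I (a(I, b) = 5 - 4*(I + 3) = 5 - 4*(3 + I) = 5 + (-12 - 4*I) = -7 - 4*I)
(-4780 + 4677)/(a(-23, 4) - 2382) = (-4780 + 4677)/((-7 - 4*(-23)) - 2382) = -103/((-7 + 92) - 2382) = -103/(85 - 2382) = -103/(-2297) = -103*(-1/2297) = 103/2297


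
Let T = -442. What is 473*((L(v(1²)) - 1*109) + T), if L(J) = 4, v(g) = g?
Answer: -258731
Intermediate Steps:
473*((L(v(1²)) - 1*109) + T) = 473*((4 - 1*109) - 442) = 473*((4 - 109) - 442) = 473*(-105 - 442) = 473*(-547) = -258731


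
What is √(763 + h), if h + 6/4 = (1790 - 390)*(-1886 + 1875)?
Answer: 3*I*√6506/2 ≈ 120.99*I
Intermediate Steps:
h = -30803/2 (h = -3/2 + (1790 - 390)*(-1886 + 1875) = -3/2 + 1400*(-11) = -3/2 - 15400 = -30803/2 ≈ -15402.)
√(763 + h) = √(763 - 30803/2) = √(-29277/2) = 3*I*√6506/2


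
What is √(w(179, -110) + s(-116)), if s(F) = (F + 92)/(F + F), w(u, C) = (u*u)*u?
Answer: √4823420186/29 ≈ 2394.9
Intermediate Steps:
w(u, C) = u³ (w(u, C) = u²*u = u³)
s(F) = (92 + F)/(2*F) (s(F) = (92 + F)/((2*F)) = (92 + F)*(1/(2*F)) = (92 + F)/(2*F))
√(w(179, -110) + s(-116)) = √(179³ + (½)*(92 - 116)/(-116)) = √(5735339 + (½)*(-1/116)*(-24)) = √(5735339 + 3/29) = √(166324834/29) = √4823420186/29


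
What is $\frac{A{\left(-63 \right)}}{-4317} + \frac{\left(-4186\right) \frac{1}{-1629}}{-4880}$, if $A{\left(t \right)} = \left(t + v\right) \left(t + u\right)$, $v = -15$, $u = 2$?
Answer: $- \frac{6306981187}{5719679640} \approx -1.1027$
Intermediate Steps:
$A{\left(t \right)} = \left(-15 + t\right) \left(2 + t\right)$ ($A{\left(t \right)} = \left(t - 15\right) \left(t + 2\right) = \left(-15 + t\right) \left(2 + t\right)$)
$\frac{A{\left(-63 \right)}}{-4317} + \frac{\left(-4186\right) \frac{1}{-1629}}{-4880} = \frac{-30 + \left(-63\right)^{2} - -819}{-4317} + \frac{\left(-4186\right) \frac{1}{-1629}}{-4880} = \left(-30 + 3969 + 819\right) \left(- \frac{1}{4317}\right) + \left(-4186\right) \left(- \frac{1}{1629}\right) \left(- \frac{1}{4880}\right) = 4758 \left(- \frac{1}{4317}\right) + \frac{4186}{1629} \left(- \frac{1}{4880}\right) = - \frac{1586}{1439} - \frac{2093}{3974760} = - \frac{6306981187}{5719679640}$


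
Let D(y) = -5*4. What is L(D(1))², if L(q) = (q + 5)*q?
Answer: 90000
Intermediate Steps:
D(y) = -20
L(q) = q*(5 + q) (L(q) = (5 + q)*q = q*(5 + q))
L(D(1))² = (-20*(5 - 20))² = (-20*(-15))² = 300² = 90000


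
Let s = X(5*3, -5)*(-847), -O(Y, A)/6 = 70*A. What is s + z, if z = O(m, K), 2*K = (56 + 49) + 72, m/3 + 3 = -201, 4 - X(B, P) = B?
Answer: -27853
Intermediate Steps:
X(B, P) = 4 - B
m = -612 (m = -9 + 3*(-201) = -9 - 603 = -612)
K = 177/2 (K = ((56 + 49) + 72)/2 = (105 + 72)/2 = (1/2)*177 = 177/2 ≈ 88.500)
O(Y, A) = -420*A
s = 9317 (s = (4 - 5*3)*(-847) = (4 - 1*15)*(-847) = (4 - 15)*(-847) = -11*(-847) = 9317)
z = -37170 (z = -420*177/2 = -37170)
s + z = 9317 - 37170 = -27853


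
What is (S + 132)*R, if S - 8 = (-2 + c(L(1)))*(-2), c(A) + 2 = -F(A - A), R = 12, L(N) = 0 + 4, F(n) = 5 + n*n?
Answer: 1896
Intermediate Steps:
F(n) = 5 + n**2
L(N) = 4
c(A) = -7 (c(A) = -2 - (5 + (A - A)**2) = -2 - (5 + 0**2) = -2 - (5 + 0) = -2 - 1*5 = -2 - 5 = -7)
S = 26 (S = 8 + (-2 - 7)*(-2) = 8 - 9*(-2) = 8 + 18 = 26)
(S + 132)*R = (26 + 132)*12 = 158*12 = 1896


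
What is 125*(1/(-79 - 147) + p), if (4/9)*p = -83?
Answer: -10551625/452 ≈ -23344.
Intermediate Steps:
p = -747/4 (p = (9/4)*(-83) = -747/4 ≈ -186.75)
125*(1/(-79 - 147) + p) = 125*(1/(-79 - 147) - 747/4) = 125*(1/(-226) - 747/4) = 125*(-1/226 - 747/4) = 125*(-84413/452) = -10551625/452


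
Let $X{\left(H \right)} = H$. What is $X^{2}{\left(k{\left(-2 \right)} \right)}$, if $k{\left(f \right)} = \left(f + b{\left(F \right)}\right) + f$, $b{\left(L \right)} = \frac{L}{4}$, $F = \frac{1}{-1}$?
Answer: $\frac{289}{16} \approx 18.063$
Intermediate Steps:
$F = -1$
$b{\left(L \right)} = \frac{L}{4}$ ($b{\left(L \right)} = L \frac{1}{4} = \frac{L}{4}$)
$k{\left(f \right)} = - \frac{1}{4} + 2 f$ ($k{\left(f \right)} = \left(f + \frac{1}{4} \left(-1\right)\right) + f = \left(f - \frac{1}{4}\right) + f = \left(- \frac{1}{4} + f\right) + f = - \frac{1}{4} + 2 f$)
$X^{2}{\left(k{\left(-2 \right)} \right)} = \left(- \frac{1}{4} + 2 \left(-2\right)\right)^{2} = \left(- \frac{1}{4} - 4\right)^{2} = \left(- \frac{17}{4}\right)^{2} = \frac{289}{16}$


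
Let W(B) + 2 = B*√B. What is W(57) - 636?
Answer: -638 + 57*√57 ≈ -207.66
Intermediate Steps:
W(B) = -2 + B^(3/2) (W(B) = -2 + B*√B = -2 + B^(3/2))
W(57) - 636 = (-2 + 57^(3/2)) - 636 = (-2 + 57*√57) - 636 = -638 + 57*√57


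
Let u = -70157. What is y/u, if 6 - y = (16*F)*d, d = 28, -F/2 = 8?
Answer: -7174/70157 ≈ -0.10226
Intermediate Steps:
F = -16 (F = -2*8 = -16)
y = 7174 (y = 6 - 16*(-16)*28 = 6 - (-256)*28 = 6 - 1*(-7168) = 6 + 7168 = 7174)
y/u = 7174/(-70157) = 7174*(-1/70157) = -7174/70157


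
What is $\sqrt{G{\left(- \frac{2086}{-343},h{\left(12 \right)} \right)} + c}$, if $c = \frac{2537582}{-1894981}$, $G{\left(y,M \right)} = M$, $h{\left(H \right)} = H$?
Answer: $\frac{\sqrt{316386497590}}{172271} \approx 3.2651$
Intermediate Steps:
$c = - \frac{2537582}{1894981}$ ($c = 2537582 \left(- \frac{1}{1894981}\right) = - \frac{2537582}{1894981} \approx -1.3391$)
$\sqrt{G{\left(- \frac{2086}{-343},h{\left(12 \right)} \right)} + c} = \sqrt{12 - \frac{2537582}{1894981}} = \sqrt{\frac{20202190}{1894981}} = \frac{\sqrt{316386497590}}{172271}$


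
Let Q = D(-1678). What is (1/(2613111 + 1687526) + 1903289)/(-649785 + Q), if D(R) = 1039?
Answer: -4092677547547/1395010525601 ≈ -2.9338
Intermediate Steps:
Q = 1039
(1/(2613111 + 1687526) + 1903289)/(-649785 + Q) = (1/(2613111 + 1687526) + 1903289)/(-649785 + 1039) = (1/4300637 + 1903289)/(-648746) = (1/4300637 + 1903289)*(-1/648746) = (8185355095094/4300637)*(-1/648746) = -4092677547547/1395010525601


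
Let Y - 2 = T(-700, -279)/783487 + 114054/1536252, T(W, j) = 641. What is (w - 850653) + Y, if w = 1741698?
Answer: 178749013922128643/200605578454 ≈ 8.9105e+5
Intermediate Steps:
Y = 416268584213/200605578454 (Y = 2 + (641/783487 + 114054/1536252) = 2 + (641*(1/783487) + 114054*(1/1536252)) = 2 + (641/783487 + 19009/256042) = 2 + 15057427305/200605578454 = 416268584213/200605578454 ≈ 2.0751)
(w - 850653) + Y = (1741698 - 850653) + 416268584213/200605578454 = 891045 + 416268584213/200605578454 = 178749013922128643/200605578454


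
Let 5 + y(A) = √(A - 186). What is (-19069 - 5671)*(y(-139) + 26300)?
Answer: -650538300 - 123700*I*√13 ≈ -6.5054e+8 - 4.4601e+5*I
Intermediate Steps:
y(A) = -5 + √(-186 + A) (y(A) = -5 + √(A - 186) = -5 + √(-186 + A))
(-19069 - 5671)*(y(-139) + 26300) = (-19069 - 5671)*((-5 + √(-186 - 139)) + 26300) = -24740*((-5 + √(-325)) + 26300) = -24740*((-5 + 5*I*√13) + 26300) = -24740*(26295 + 5*I*√13) = -650538300 - 123700*I*√13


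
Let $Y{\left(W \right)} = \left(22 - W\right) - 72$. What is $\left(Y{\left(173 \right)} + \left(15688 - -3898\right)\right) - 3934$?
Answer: $15429$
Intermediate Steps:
$Y{\left(W \right)} = -50 - W$ ($Y{\left(W \right)} = \left(22 - W\right) - 72 = -50 - W$)
$\left(Y{\left(173 \right)} + \left(15688 - -3898\right)\right) - 3934 = \left(\left(-50 - 173\right) + \left(15688 - -3898\right)\right) - 3934 = \left(\left(-50 - 173\right) + \left(15688 + 3898\right)\right) - 3934 = \left(-223 + 19586\right) - 3934 = 19363 - 3934 = 15429$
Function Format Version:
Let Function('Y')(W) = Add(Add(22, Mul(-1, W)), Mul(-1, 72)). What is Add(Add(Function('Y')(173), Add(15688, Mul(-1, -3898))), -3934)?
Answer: 15429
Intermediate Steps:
Function('Y')(W) = Add(-50, Mul(-1, W)) (Function('Y')(W) = Add(Add(22, Mul(-1, W)), -72) = Add(-50, Mul(-1, W)))
Add(Add(Function('Y')(173), Add(15688, Mul(-1, -3898))), -3934) = Add(Add(Add(-50, Mul(-1, 173)), Add(15688, Mul(-1, -3898))), -3934) = Add(Add(Add(-50, -173), Add(15688, 3898)), -3934) = Add(Add(-223, 19586), -3934) = Add(19363, -3934) = 15429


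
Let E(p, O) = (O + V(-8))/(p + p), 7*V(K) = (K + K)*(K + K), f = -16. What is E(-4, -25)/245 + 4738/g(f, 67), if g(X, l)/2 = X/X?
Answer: 32502599/13720 ≈ 2369.0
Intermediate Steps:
V(K) = 4*K²/7 (V(K) = ((K + K)*(K + K))/7 = ((2*K)*(2*K))/7 = (4*K²)/7 = 4*K²/7)
E(p, O) = (256/7 + O)/(2*p) (E(p, O) = (O + (4/7)*(-8)²)/(p + p) = (O + (4/7)*64)/((2*p)) = (O + 256/7)*(1/(2*p)) = (256/7 + O)*(1/(2*p)) = (256/7 + O)/(2*p))
g(X, l) = 2 (g(X, l) = 2*(X/X) = 2*1 = 2)
E(-4, -25)/245 + 4738/g(f, 67) = ((1/14)*(256 + 7*(-25))/(-4))/245 + 4738/2 = ((1/14)*(-¼)*(256 - 175))*(1/245) + 4738*(½) = ((1/14)*(-¼)*81)*(1/245) + 2369 = -81/56*1/245 + 2369 = -81/13720 + 2369 = 32502599/13720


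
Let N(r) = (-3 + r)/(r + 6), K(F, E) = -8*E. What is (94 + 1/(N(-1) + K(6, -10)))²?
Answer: 1385998441/156816 ≈ 8838.4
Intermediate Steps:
N(r) = (-3 + r)/(6 + r)
(94 + 1/(N(-1) + K(6, -10)))² = (94 + 1/((-3 - 1)/(6 - 1) - 8*(-10)))² = (94 + 1/(-4/5 + 80))² = (94 + 1/((⅕)*(-4) + 80))² = (94 + 1/(-⅘ + 80))² = (94 + 1/(396/5))² = (94 + 5/396)² = (37229/396)² = 1385998441/156816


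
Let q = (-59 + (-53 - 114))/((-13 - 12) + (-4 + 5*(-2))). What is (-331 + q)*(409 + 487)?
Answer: -11363968/39 ≈ -2.9138e+5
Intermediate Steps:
q = 226/39 (q = (-59 - 167)/(-25 + (-4 - 10)) = -226/(-25 - 14) = -226/(-39) = -226*(-1/39) = 226/39 ≈ 5.7949)
(-331 + q)*(409 + 487) = (-331 + 226/39)*(409 + 487) = -12683/39*896 = -11363968/39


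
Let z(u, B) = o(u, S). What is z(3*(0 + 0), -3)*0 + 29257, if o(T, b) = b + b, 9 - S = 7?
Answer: 29257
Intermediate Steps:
S = 2 (S = 9 - 1*7 = 9 - 7 = 2)
o(T, b) = 2*b
z(u, B) = 4 (z(u, B) = 2*2 = 4)
z(3*(0 + 0), -3)*0 + 29257 = 4*0 + 29257 = 0 + 29257 = 29257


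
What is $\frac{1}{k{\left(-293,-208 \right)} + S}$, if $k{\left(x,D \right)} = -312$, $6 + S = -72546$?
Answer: $- \frac{1}{72864} \approx -1.3724 \cdot 10^{-5}$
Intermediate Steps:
$S = -72552$ ($S = -6 - 72546 = -72552$)
$\frac{1}{k{\left(-293,-208 \right)} + S} = \frac{1}{-312 - 72552} = \frac{1}{-72864} = - \frac{1}{72864}$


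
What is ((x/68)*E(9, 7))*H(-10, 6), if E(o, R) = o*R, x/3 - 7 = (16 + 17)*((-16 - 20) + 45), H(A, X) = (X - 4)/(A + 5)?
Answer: -28728/85 ≈ -337.98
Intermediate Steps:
H(A, X) = (-4 + X)/(5 + A)
x = 912 (x = 21 + 3*((16 + 17)*((-16 - 20) + 45)) = 21 + 3*(33*(-36 + 45)) = 21 + 3*(33*9) = 21 + 3*297 = 21 + 891 = 912)
E(o, R) = R*o
((x/68)*E(9, 7))*H(-10, 6) = ((912/68)*(7*9))*((-4 + 6)/(5 - 10)) = ((912*(1/68))*63)*(2/(-5)) = ((228/17)*63)*(-1/5*2) = (14364/17)*(-2/5) = -28728/85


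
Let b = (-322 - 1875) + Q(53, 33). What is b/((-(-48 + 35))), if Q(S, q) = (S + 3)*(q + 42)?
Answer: 2003/13 ≈ 154.08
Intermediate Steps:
Q(S, q) = (3 + S)*(42 + q)
b = 2003 (b = (-322 - 1875) + (126 + 3*33 + 42*53 + 53*33) = -2197 + (126 + 99 + 2226 + 1749) = -2197 + 4200 = 2003)
b/((-(-48 + 35))) = 2003/((-(-48 + 35))) = 2003/((-1*(-13))) = 2003/13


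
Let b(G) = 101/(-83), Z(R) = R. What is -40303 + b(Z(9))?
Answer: -3345250/83 ≈ -40304.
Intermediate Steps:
b(G) = -101/83 (b(G) = 101*(-1/83) = -101/83)
-40303 + b(Z(9)) = -40303 - 101/83 = -3345250/83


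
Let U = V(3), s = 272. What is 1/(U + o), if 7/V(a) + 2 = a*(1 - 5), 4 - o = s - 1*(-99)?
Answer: -2/735 ≈ -0.0027211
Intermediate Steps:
o = -367 (o = 4 - (272 - 1*(-99)) = 4 - (272 + 99) = 4 - 1*371 = 4 - 371 = -367)
V(a) = 7/(-2 - 4*a) (V(a) = 7/(-2 + a*(1 - 5)) = 7/(-2 + a*(-4)) = 7/(-2 - 4*a))
U = -½ (U = -7/(2 + 4*3) = -7/(2 + 12) = -7/14 = -7*1/14 = -½ ≈ -0.50000)
1/(U + o) = 1/(-½ - 367) = 1/(-735/2) = -2/735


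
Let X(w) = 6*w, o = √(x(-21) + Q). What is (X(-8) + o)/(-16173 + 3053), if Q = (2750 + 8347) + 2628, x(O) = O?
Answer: 3/820 - √3426/6560 ≈ -0.0052640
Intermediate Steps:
Q = 13725 (Q = 11097 + 2628 = 13725)
o = 2*√3426 (o = √(-21 + 13725) = √13704 = 2*√3426 ≈ 117.06)
(X(-8) + o)/(-16173 + 3053) = (6*(-8) + 2*√3426)/(-16173 + 3053) = (-48 + 2*√3426)/(-13120) = (-48 + 2*√3426)*(-1/13120) = 3/820 - √3426/6560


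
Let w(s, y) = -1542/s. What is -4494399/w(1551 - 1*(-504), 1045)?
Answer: 3078663315/514 ≈ 5.9896e+6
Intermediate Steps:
-4494399/w(1551 - 1*(-504), 1045) = -4494399/((-1542/(1551 - 1*(-504)))) = -4494399/((-1542/(1551 + 504))) = -4494399/((-1542/2055)) = -4494399/((-1542*1/2055)) = -4494399/(-514/685) = -4494399*(-685/514) = 3078663315/514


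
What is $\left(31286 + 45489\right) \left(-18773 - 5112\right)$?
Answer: $-1833770875$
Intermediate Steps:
$\left(31286 + 45489\right) \left(-18773 - 5112\right) = 76775 \left(-23885\right) = -1833770875$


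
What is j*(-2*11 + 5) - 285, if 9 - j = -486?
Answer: -8700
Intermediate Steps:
j = 495 (j = 9 - 1*(-486) = 9 + 486 = 495)
j*(-2*11 + 5) - 285 = 495*(-2*11 + 5) - 285 = 495*(-22 + 5) - 285 = 495*(-17) - 285 = -8415 - 285 = -8700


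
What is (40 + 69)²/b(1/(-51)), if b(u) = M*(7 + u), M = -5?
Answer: -605931/1780 ≈ -340.41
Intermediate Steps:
b(u) = -35 - 5*u (b(u) = -5*(7 + u) = -35 - 5*u)
(40 + 69)²/b(1/(-51)) = (40 + 69)²/(-35 - 5/(-51)) = 109²/(-35 - 5*(-1/51)) = 11881/(-35 + 5/51) = 11881/(-1780/51) = 11881*(-51/1780) = -605931/1780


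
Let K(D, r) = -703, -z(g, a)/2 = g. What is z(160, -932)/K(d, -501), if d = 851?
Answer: 320/703 ≈ 0.45519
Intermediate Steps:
z(g, a) = -2*g
z(160, -932)/K(d, -501) = -2*160/(-703) = -320*(-1/703) = 320/703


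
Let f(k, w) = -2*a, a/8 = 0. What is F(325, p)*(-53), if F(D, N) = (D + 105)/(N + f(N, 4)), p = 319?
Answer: -22790/319 ≈ -71.442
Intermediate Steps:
a = 0 (a = 8*0 = 0)
f(k, w) = 0 (f(k, w) = -2*0 = 0)
F(D, N) = (105 + D)/N (F(D, N) = (D + 105)/(N + 0) = (105 + D)/N)
F(325, p)*(-53) = ((105 + 325)/319)*(-53) = ((1/319)*430)*(-53) = (430/319)*(-53) = -22790/319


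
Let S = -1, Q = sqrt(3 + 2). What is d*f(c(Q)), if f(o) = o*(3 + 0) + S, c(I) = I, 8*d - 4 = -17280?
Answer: 4319/2 - 12957*sqrt(5)/2 ≈ -12327.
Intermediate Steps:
d = -4319/2 (d = 1/2 + (1/8)*(-17280) = 1/2 - 2160 = -4319/2 ≈ -2159.5)
Q = sqrt(5) ≈ 2.2361
f(o) = -1 + 3*o (f(o) = o*(3 + 0) - 1 = o*3 - 1 = 3*o - 1 = -1 + 3*o)
d*f(c(Q)) = -4319*(-1 + 3*sqrt(5))/2 = 4319/2 - 12957*sqrt(5)/2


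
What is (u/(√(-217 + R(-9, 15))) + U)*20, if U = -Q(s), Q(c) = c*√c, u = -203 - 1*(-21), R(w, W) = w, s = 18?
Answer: -1080*√2 + 1820*I*√226/113 ≈ -1527.4 + 242.13*I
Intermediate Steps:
u = -182 (u = -203 + 21 = -182)
Q(c) = c^(3/2)
U = -54*√2 (U = -18^(3/2) = -54*√2 ≈ -76.368)
(u/(√(-217 + R(-9, 15))) + U)*20 = (-182/√(-217 - 9) - 54*√2)*20 = (-182*(-I*√226/226) - 54*√2)*20 = (-(-91)*I*√226/113 - 54*√2)*20 = (91*I*√226/113 - 54*√2)*20 = (-54*√2 + 91*I*√226/113)*20 = -1080*√2 + 1820*I*√226/113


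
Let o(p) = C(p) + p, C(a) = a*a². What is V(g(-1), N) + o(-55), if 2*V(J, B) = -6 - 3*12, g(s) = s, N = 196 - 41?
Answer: -166451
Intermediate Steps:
C(a) = a³
N = 155
o(p) = p + p³ (o(p) = p³ + p = p + p³)
V(J, B) = -21 (V(J, B) = (-6 - 3*12)/2 = (-6 - 36)/2 = (½)*(-42) = -21)
V(g(-1), N) + o(-55) = -21 + (-55 + (-55)³) = -21 + (-55 - 166375) = -21 - 166430 = -166451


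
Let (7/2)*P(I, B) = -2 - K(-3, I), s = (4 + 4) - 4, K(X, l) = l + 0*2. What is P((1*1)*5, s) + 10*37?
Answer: 368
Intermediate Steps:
K(X, l) = l (K(X, l) = l + 0 = l)
s = 4 (s = 8 - 4 = 4)
P(I, B) = -4/7 - 2*I/7 (P(I, B) = 2*(-2 - I)/7 = -4/7 - 2*I/7)
P((1*1)*5, s) + 10*37 = (-4/7 - 2*1*1*5/7) + 10*37 = (-4/7 - 2*5/7) + 370 = (-4/7 - 2/7*5) + 370 = (-4/7 - 10/7) + 370 = -2 + 370 = 368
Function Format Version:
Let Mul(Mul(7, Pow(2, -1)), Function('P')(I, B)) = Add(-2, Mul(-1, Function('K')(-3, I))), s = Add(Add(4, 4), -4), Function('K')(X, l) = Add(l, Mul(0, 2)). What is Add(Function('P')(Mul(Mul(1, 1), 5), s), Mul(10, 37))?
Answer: 368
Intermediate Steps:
Function('K')(X, l) = l (Function('K')(X, l) = Add(l, 0) = l)
s = 4 (s = Add(8, -4) = 4)
Function('P')(I, B) = Add(Rational(-4, 7), Mul(Rational(-2, 7), I)) (Function('P')(I, B) = Mul(Rational(2, 7), Add(-2, Mul(-1, I))) = Add(Rational(-4, 7), Mul(Rational(-2, 7), I)))
Add(Function('P')(Mul(Mul(1, 1), 5), s), Mul(10, 37)) = Add(Add(Rational(-4, 7), Mul(Rational(-2, 7), Mul(Mul(1, 1), 5))), Mul(10, 37)) = Add(Add(Rational(-4, 7), Mul(Rational(-2, 7), Mul(1, 5))), 370) = Add(Add(Rational(-4, 7), Mul(Rational(-2, 7), 5)), 370) = Add(Add(Rational(-4, 7), Rational(-10, 7)), 370) = Add(-2, 370) = 368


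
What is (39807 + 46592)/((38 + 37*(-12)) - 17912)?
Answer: -86399/18318 ≈ -4.7166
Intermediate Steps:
(39807 + 46592)/((38 + 37*(-12)) - 17912) = 86399/((38 - 444) - 17912) = 86399/(-406 - 17912) = 86399/(-18318) = 86399*(-1/18318) = -86399/18318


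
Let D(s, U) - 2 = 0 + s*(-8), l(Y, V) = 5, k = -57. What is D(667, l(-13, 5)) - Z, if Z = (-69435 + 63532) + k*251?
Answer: 14876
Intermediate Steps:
D(s, U) = 2 - 8*s (D(s, U) = 2 + (0 + s*(-8)) = 2 + (0 - 8*s) = 2 - 8*s)
Z = -20210 (Z = (-69435 + 63532) - 57*251 = -5903 - 14307 = -20210)
D(667, l(-13, 5)) - Z = (2 - 8*667) - 1*(-20210) = (2 - 5336) + 20210 = -5334 + 20210 = 14876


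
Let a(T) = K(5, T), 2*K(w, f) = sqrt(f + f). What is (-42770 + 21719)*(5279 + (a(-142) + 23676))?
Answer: -609531705 - 21051*I*sqrt(71) ≈ -6.0953e+8 - 1.7738e+5*I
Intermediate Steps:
K(w, f) = sqrt(2)*sqrt(f)/2 (K(w, f) = sqrt(f + f)/2 = sqrt(2*f)/2 = (sqrt(2)*sqrt(f))/2 = sqrt(2)*sqrt(f)/2)
a(T) = sqrt(2)*sqrt(T)/2
(-42770 + 21719)*(5279 + (a(-142) + 23676)) = (-42770 + 21719)*(5279 + (sqrt(2)*sqrt(-142)/2 + 23676)) = -21051*(5279 + (sqrt(2)*(I*sqrt(142))/2 + 23676)) = -21051*(5279 + (I*sqrt(71) + 23676)) = -21051*(5279 + (23676 + I*sqrt(71))) = -21051*(28955 + I*sqrt(71)) = -609531705 - 21051*I*sqrt(71)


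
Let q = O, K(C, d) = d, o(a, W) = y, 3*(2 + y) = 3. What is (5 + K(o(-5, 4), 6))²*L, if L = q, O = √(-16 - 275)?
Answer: 121*I*√291 ≈ 2064.1*I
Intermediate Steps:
y = -1 (y = -2 + (⅓)*3 = -2 + 1 = -1)
o(a, W) = -1
O = I*√291 (O = √(-291) = I*√291 ≈ 17.059*I)
q = I*√291 ≈ 17.059*I
L = I*√291 ≈ 17.059*I
(5 + K(o(-5, 4), 6))²*L = (5 + 6)²*(I*√291) = 11²*(I*√291) = 121*(I*√291) = 121*I*√291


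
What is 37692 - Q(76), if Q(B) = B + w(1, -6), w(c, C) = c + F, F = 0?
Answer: 37615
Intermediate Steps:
w(c, C) = c (w(c, C) = c + 0 = c)
Q(B) = 1 + B (Q(B) = B + 1 = 1 + B)
37692 - Q(76) = 37692 - (1 + 76) = 37692 - 1*77 = 37692 - 77 = 37615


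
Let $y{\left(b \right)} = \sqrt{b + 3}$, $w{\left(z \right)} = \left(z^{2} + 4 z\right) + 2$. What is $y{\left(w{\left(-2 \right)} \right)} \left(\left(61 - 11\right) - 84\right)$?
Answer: $-34$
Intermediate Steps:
$w{\left(z \right)} = 2 + z^{2} + 4 z$
$y{\left(b \right)} = \sqrt{3 + b}$
$y{\left(w{\left(-2 \right)} \right)} \left(\left(61 - 11\right) - 84\right) = \sqrt{3 + \left(2 + \left(-2\right)^{2} + 4 \left(-2\right)\right)} \left(\left(61 - 11\right) - 84\right) = \sqrt{3 + \left(2 + 4 - 8\right)} \left(50 - 84\right) = \sqrt{3 - 2} \left(-34\right) = \sqrt{1} \left(-34\right) = 1 \left(-34\right) = -34$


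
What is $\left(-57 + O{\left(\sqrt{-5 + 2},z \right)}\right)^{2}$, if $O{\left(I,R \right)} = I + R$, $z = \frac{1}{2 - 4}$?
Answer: $\frac{13213}{4} - 115 i \sqrt{3} \approx 3303.3 - 199.19 i$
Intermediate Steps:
$z = - \frac{1}{2}$ ($z = \frac{1}{-2} = - \frac{1}{2} \approx -0.5$)
$\left(-57 + O{\left(\sqrt{-5 + 2},z \right)}\right)^{2} = \left(-57 - \left(\frac{1}{2} - \sqrt{-5 + 2}\right)\right)^{2} = \left(-57 - \left(\frac{1}{2} - \sqrt{-3}\right)\right)^{2} = \left(-57 - \left(\frac{1}{2} - i \sqrt{3}\right)\right)^{2} = \left(- \frac{115}{2} + i \sqrt{3}\right)^{2}$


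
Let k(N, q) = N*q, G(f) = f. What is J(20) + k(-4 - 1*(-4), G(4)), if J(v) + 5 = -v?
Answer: -25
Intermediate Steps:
J(v) = -5 - v
J(20) + k(-4 - 1*(-4), G(4)) = (-5 - 1*20) + (-4 - 1*(-4))*4 = (-5 - 20) + (-4 + 4)*4 = -25 + 0*4 = -25 + 0 = -25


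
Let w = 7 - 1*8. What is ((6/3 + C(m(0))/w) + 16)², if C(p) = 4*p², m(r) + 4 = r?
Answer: 2116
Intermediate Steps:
m(r) = -4 + r
w = -1 (w = 7 - 8 = -1)
((6/3 + C(m(0))/w) + 16)² = ((6/3 + (4*(-4 + 0)²)/(-1)) + 16)² = ((6*(⅓) + (4*(-4)²)*(-1)) + 16)² = ((2 + (4*16)*(-1)) + 16)² = ((2 + 64*(-1)) + 16)² = ((2 - 64) + 16)² = (-62 + 16)² = (-46)² = 2116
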